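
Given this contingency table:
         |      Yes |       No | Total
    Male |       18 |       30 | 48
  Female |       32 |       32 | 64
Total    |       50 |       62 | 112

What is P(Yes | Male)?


P(Yes | Male) = 18/(18+30) = 18/48 = 3/8

P(Yes|Male) = 3/8 ≈ 37.50%


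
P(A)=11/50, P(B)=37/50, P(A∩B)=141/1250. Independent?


P(A)×P(B) = 407/2500
P(A∩B) = 141/1250
Not equal → NOT independent

No, not independent


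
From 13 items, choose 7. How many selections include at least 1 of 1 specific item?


Complement: C(13,7) - C(12,7) = 1716 - 792 = 924

924


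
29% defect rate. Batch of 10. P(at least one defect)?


P(all good) = (71/100)^10 = 3255243551009881201/100000000000000000000
P(≥1 defect) = 96744756448990118799/100000000000000000000

P = 96744756448990118799/100000000000000000000 ≈ 96.74%


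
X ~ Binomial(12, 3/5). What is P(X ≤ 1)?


P(X ≤ 1) = Σ P(X=i) for i=0..1
P(X=0) = 4096/244140625
P(X=1) = 73728/244140625
Sum = 77824/244140625

P(X ≤ 1) = 77824/244140625 ≈ 0.03%


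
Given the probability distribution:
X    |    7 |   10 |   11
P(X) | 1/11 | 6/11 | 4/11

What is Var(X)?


E[X] = 111/11
E[X²] = 103
Var(X) = E[X²] - (E[X])² = 103 - 12321/121 = 142/121

Var(X) = 142/121 ≈ 1.1736


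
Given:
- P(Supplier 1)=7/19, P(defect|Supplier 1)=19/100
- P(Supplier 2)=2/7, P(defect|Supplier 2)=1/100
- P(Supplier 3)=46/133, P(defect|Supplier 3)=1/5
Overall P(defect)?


P(B) = Σ P(B|Aᵢ)×P(Aᵢ)
  19/100×7/19 = 7/100
  1/100×2/7 = 1/350
  1/5×46/133 = 46/665
Sum = 1889/13300

P(defect) = 1889/13300 ≈ 14.20%


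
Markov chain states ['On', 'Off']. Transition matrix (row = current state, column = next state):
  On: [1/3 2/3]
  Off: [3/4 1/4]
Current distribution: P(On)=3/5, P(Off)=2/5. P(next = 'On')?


P(next=On) = Σᵢ P(now=i)×P(i→On)
= 3/5×1/3 + 2/5×3/4
= 1/5 + 3/10 = 1/2

P = 1/2 ≈ 0.5000


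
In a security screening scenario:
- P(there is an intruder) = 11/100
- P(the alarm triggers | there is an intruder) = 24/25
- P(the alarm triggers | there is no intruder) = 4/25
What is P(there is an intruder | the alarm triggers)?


Using Bayes' theorem:
P(A|B) = P(B|A)·P(A) / P(B)

P(the alarm triggers) = 24/25 × 11/100 + 4/25 × 89/100
= 66/625 + 89/625 = 31/125

P(there is an intruder|the alarm triggers) = (66/625) / (31/125) = 66/155

P(there is an intruder|the alarm triggers) = 66/155 ≈ 42.58%


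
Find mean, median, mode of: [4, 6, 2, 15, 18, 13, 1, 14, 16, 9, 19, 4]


Sorted: [1, 2, 4, 4, 6, 9, 13, 14, 15, 16, 18, 19]
Mean = 121/12
Median = 11
Freq: {4: 2, 6: 1, 2: 1, 15: 1, 18: 1, 13: 1, 1: 1, 14: 1, 16: 1, 9: 1, 19: 1}
Mode: [4]

Mean=121/12, Median=11, Mode=4


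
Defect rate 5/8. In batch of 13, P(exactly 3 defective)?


Binomial: P(X=3) = C(13,3)×p^3×(1-p)^10
= 286 × 125/512 × 59049/1073741824 = 1055500875/274877906944

P(X=3) = 1055500875/274877906944 ≈ 0.38%


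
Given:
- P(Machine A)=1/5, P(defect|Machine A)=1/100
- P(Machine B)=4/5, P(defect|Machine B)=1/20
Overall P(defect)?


P(B) = Σ P(B|Aᵢ)×P(Aᵢ)
  1/100×1/5 = 1/500
  1/20×4/5 = 1/25
Sum = 21/500

P(defect) = 21/500 ≈ 4.20%


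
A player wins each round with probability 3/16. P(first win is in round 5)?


Geometric: P(X=5) = (1-p)^(k-1)×p = (13/16)^4×3/16 = 85683/1048576

P(X=5) = 85683/1048576 ≈ 8.17%


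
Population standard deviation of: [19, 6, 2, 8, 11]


Mean = 46/5
  (19-46/5)²=2401/25
  (6-46/5)²=256/25
  (2-46/5)²=1296/25
  (8-46/5)²=36/25
  (11-46/5)²=81/25
Σ(x-μ)² = 814/5
σ² = (814/5)/5 = 814/25

σ = √(814/25) ≈ 5.7061


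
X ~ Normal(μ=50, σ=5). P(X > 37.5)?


z = (37.5-50)/5 = -2.5
P(X > 37.5) = 1 - P(Z ≤ -2.5) = 1 - 0.0062 = 0.9938

P(X > 37.5) ≈ 0.9938


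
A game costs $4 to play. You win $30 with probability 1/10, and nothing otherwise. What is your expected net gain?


E[gain] = (30-4)×1/10 + (-4)×9/10
= 13/5 - 18/5 = -1

Expected net gain = $-1 ≈ $-1.00


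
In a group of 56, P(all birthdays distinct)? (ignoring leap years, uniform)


P(all different) = Π(365-i)/365 for i=0..55
= (365/365)×(364/365)×...×(310/365)
= 0.011668

P ≈ 0.0117 ≈ 1.17%


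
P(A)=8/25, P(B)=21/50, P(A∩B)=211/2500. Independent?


P(A)×P(B) = 84/625
P(A∩B) = 211/2500
Not equal → NOT independent

No, not independent


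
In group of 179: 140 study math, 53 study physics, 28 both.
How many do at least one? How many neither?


|A∪B| = 140+53-28 = 165
Neither = 179-165 = 14

At least one: 165; Neither: 14


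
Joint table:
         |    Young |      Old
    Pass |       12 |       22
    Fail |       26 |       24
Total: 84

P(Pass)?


P(Pass) = (12+22)/84 = 34/84 = 17/42

P(Pass) = 17/42 ≈ 40.48%


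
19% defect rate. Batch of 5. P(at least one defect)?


P(all good) = (81/100)^5 = 3486784401/10000000000
P(≥1 defect) = 6513215599/10000000000

P = 6513215599/10000000000 ≈ 65.13%


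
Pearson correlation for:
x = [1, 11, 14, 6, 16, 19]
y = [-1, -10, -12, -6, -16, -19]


n=6, Σx=67, Σy=-64, Σxy=-932, Σx²=971, Σy²=898
r = (6×(-932) - 67×(-64))/√((6×971 - 67²)(6×898 - (-64)²))
= -1304/√(1337×1292) = -1304/√1727404 ≈ -1304/1314.3074 ≈ -0.9922

r ≈ -0.9922


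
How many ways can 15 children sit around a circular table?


Circular arrangements of 15 distinct objects: fix one position to break rotational symmetry.
(n-1)! = 14! = 87178291200

87178291200


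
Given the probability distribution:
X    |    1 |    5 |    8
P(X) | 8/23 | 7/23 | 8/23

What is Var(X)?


E[X] = 107/23
E[X²] = 695/23
Var(X) = E[X²] - (E[X])² = 695/23 - 11449/529 = 4536/529

Var(X) = 4536/529 ≈ 8.5747


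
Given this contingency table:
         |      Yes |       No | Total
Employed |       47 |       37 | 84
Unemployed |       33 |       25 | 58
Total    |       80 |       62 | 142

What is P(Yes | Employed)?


P(Yes | Employed) = 47/(47+37) = 47/84

P(Yes|Employed) = 47/84 ≈ 55.95%


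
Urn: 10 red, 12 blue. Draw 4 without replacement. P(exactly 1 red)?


Hypergeometric: C(10,1)×C(12,3)/C(22,4)
= 10×220/7315 = 40/133

P(X=1) = 40/133 ≈ 30.08%


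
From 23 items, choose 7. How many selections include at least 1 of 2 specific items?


Complement: C(23,7) - C(21,7) = 245157 - 116280 = 128877

128877


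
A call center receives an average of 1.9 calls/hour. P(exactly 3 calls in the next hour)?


Poisson(λ=1.9): P(X=3) = e^(-λ)×λ^k/k!
= e^(-1.9) × 1.9^3 / 3!
≈ 0.1495686192 × 6.859 / 6 ≈ 0.170982

P(X=3) ≈ 0.170982 ≈ 17.10%


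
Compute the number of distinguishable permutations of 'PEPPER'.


Letters: 6, freq: {'P': 3, 'E': 2, 'R': 1}
6!/(3!×2!×1!) = 720/12 = 60

60


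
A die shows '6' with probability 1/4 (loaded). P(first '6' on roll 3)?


Geometric: P(X=3) = (1-p)^(k-1)×p = (3/4)^2×1/4 = 9/64

P(X=3) = 9/64 ≈ 14.06%


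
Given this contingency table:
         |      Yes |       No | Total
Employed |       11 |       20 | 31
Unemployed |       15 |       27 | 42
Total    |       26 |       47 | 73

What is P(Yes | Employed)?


P(Yes | Employed) = 11/(11+20) = 11/31

P(Yes|Employed) = 11/31 ≈ 35.48%


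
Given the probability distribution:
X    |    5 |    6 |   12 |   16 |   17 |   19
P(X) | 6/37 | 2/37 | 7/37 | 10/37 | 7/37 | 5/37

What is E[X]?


E[X] = Σ x·P(X=x)
= (5)×(6/37) + (6)×(2/37) + (12)×(7/37) + (16)×(10/37) + (17)×(7/37) + (19)×(5/37)
= 500/37

E[X] = 500/37


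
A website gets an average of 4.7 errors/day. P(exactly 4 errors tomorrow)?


Poisson(λ=4.7): P(X=4) = e^(-λ)×λ^k/k!
= e^(-4.7) × 4.7^4 / 4!
≈ 0.009095277102 × 487.9681 / 24 ≈ 0.184925

P(X=4) ≈ 0.184925 ≈ 18.49%


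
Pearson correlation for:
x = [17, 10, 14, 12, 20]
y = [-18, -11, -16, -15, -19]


n=5, Σx=73, Σy=-79, Σxy=-1200, Σx²=1129, Σy²=1287
r = (5×(-1200) - 73×(-79))/√((5×1129 - 73²)(5×1287 - (-79)²))
= -233/√(316×194) = -233/√61304 ≈ -233/247.5964 ≈ -0.9410

r ≈ -0.9410


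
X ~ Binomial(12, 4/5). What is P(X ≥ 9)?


P(X ≥ 9) = Σ P(X=i) for i=9..12
P(X=9) = 11534336/48828125
P(X=10) = 69206016/244140625
P(X=11) = 50331648/244140625
P(X=12) = 16777216/244140625
Sum = 38797312/48828125

P(X ≥ 9) = 38797312/48828125 ≈ 79.46%


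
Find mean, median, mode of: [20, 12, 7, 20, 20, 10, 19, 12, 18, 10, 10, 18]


Sorted: [7, 10, 10, 10, 12, 12, 18, 18, 19, 20, 20, 20]
Mean = 176/12 = 44/3
Median = 15
Freq: {20: 3, 12: 2, 7: 1, 10: 3, 19: 1, 18: 2}
Mode: [10, 20]

Mean=44/3, Median=15, Mode=[10, 20]


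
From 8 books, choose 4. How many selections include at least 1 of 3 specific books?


Complement: C(8,4) - C(5,4) = 70 - 5 = 65

65


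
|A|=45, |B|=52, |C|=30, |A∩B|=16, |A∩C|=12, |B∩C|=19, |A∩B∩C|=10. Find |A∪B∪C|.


|A∪B∪C| = 45+52+30-16-12-19+10 = 90

|A∪B∪C| = 90


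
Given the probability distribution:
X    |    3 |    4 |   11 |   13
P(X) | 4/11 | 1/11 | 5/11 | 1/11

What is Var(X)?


E[X] = 84/11
E[X²] = 826/11
Var(X) = E[X²] - (E[X])² = 826/11 - 7056/121 = 2030/121

Var(X) = 2030/121 ≈ 16.7769


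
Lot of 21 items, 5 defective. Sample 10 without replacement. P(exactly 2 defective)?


Hypergeometric: C(5,2)×C(16,8)/C(21,10)
= 10×12870/352716 = 825/2261

P(X=2) = 825/2261 ≈ 36.49%


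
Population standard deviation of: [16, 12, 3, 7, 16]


Mean = 54/5
  (16-54/5)²=676/25
  (12-54/5)²=36/25
  (3-54/5)²=1521/25
  (7-54/5)²=361/25
  (16-54/5)²=676/25
Σ(x-μ)² = 654/5
σ² = (654/5)/5 = 654/25

σ = √(654/25) ≈ 5.1147


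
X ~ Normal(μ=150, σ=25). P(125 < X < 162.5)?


z₁=(125-150)/25=-1.0, z₂=(162.5-150)/25=0.5
P = Φ(0.5) - Φ(-1.0) = 0.691462 - 0.158655 = 0.532807 ≈ 0.5328

P(125 < X < 162.5) ≈ 0.5328


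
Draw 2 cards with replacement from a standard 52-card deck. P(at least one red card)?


P(not a red card) = 26/52 = 1/2
P(none in 2 draws) = (1/2)^2 = 1/4
P(≥1 red card) = 1 - 1/4 = 3/4

P = 3/4 ≈ 75.00%


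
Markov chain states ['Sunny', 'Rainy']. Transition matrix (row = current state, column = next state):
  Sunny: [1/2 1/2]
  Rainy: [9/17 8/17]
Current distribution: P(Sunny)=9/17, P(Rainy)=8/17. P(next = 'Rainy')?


P(next=Rainy) = Σᵢ P(now=i)×P(i→Rainy)
= 9/17×1/2 + 8/17×8/17
= 9/34 + 64/289 = 281/578

P = 281/578 ≈ 0.4862


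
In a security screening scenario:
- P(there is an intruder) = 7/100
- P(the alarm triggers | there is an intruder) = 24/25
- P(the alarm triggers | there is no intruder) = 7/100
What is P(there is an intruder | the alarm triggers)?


Using Bayes' theorem:
P(A|B) = P(B|A)·P(A) / P(B)

P(the alarm triggers) = 24/25 × 7/100 + 7/100 × 93/100
= 42/625 + 651/10000 = 1323/10000

P(there is an intruder|the alarm triggers) = (42/625) / (1323/10000) = 32/63

P(there is an intruder|the alarm triggers) = 32/63 ≈ 50.79%


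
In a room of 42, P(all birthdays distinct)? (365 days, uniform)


P(all different) = Π(365-i)/365 for i=0..41
= (365/365)×(364/365)×...×(324/365)
= 0.085970

P ≈ 0.0860 ≈ 8.60%


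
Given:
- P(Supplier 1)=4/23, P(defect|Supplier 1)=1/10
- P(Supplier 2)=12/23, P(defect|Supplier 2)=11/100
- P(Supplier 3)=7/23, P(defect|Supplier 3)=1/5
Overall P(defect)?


P(B) = Σ P(B|Aᵢ)×P(Aᵢ)
  1/10×4/23 = 2/115
  11/100×12/23 = 33/575
  1/5×7/23 = 7/115
Sum = 78/575

P(defect) = 78/575 ≈ 13.57%


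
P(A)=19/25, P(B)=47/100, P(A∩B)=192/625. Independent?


P(A)×P(B) = 893/2500
P(A∩B) = 192/625
Not equal → NOT independent

No, not independent


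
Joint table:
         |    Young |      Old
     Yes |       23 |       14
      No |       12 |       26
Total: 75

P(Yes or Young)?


P(Yes∨Young) = P(Yes) + P(Young) - P(Yes∧Young)
= (37 + 35 - 23)/75 = 49/75

P = 49/75 ≈ 65.33%


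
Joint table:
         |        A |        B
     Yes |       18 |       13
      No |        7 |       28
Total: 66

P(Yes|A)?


P(Yes|A) = 18/(18+7) = 18/25

P = 18/25 ≈ 72.00%


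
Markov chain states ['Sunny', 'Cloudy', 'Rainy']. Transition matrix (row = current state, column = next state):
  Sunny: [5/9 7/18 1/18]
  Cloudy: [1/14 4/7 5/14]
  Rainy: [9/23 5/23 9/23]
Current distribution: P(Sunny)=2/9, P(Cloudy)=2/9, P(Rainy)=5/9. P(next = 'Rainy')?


P(next=Rainy) = Σᵢ P(now=i)×P(i→Rainy)
= 2/9×1/18 + 2/9×5/14 + 5/9×9/23
= 1/81 + 5/63 + 5/23 = 4031/13041

P = 4031/13041 ≈ 0.3091


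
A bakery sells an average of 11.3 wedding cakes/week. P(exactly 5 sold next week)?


Poisson(λ=11.3): P(X=5) = e^(-λ)×λ^k/k!
= e^(-11.3) × 11.3^5 / 5!
≈ 1.237292426e-05 × 184243.51793 / 120 ≈ 0.018997

P(X=5) ≈ 0.018997 ≈ 1.90%


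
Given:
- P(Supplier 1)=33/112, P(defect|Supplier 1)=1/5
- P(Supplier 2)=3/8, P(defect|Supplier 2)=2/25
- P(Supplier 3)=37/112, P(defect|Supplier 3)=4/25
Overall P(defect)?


P(B) = Σ P(B|Aᵢ)×P(Aᵢ)
  1/5×33/112 = 33/560
  2/25×3/8 = 3/100
  4/25×37/112 = 37/700
Sum = 397/2800

P(defect) = 397/2800 ≈ 14.18%


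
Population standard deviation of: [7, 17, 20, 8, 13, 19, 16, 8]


Mean = 108/8 = 27/2
  (7-27/2)²=169/4
  (17-27/2)²=49/4
  (20-27/2)²=169/4
  (8-27/2)²=121/4
  (13-27/2)²=1/4
  (19-27/2)²=121/4
  (16-27/2)²=25/4
  (8-27/2)²=121/4
Σ(x-μ)² = 194
σ² = 194/8 = 97/4

σ = √(97/4) ≈ 4.9244


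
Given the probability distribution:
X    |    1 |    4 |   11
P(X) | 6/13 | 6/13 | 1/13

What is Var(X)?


E[X] = 41/13
E[X²] = 223/13
Var(X) = E[X²] - (E[X])² = 223/13 - 1681/169 = 1218/169

Var(X) = 1218/169 ≈ 7.2071


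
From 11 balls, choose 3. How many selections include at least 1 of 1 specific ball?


Complement: C(11,3) - C(10,3) = 165 - 120 = 45

45


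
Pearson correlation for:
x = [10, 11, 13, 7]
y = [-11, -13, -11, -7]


n=4, Σx=41, Σy=-42, Σxy=-445, Σx²=439, Σy²=460
r = (4×(-445) - 41×(-42))/√((4×439 - 41²)(4×460 - (-42)²))
= -58/√(75×76) = -58/√5700 ≈ -58/75.4983 ≈ -0.7682

r ≈ -0.7682


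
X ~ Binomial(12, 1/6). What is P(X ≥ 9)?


P(X ≥ 9) = Σ P(X=i) for i=9..12
P(X=9) = 6875/544195584
P(X=10) = 275/362797056
P(X=11) = 5/181398528
P(X=12) = 1/2176782336
Sum = 9737/725594112

P(X ≥ 9) = 9737/725594112 ≈ 0.00%


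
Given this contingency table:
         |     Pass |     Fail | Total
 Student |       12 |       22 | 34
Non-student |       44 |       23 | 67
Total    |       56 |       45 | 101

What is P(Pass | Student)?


P(Pass | Student) = 12/(12+22) = 12/34 = 6/17

P(Pass|Student) = 6/17 ≈ 35.29%


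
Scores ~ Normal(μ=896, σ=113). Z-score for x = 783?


z = (x - μ)/σ = (783 - 896)/113 = -1.0

z = -1.0


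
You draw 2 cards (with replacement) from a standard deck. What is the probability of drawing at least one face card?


P(not a face card) = 40/52 = 10/13
P(none in 2 draws) = (10/13)^2 = 100/169
P(≥1 face card) = 1 - 100/169 = 69/169

P = 69/169 ≈ 40.83%


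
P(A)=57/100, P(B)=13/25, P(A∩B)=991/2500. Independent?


P(A)×P(B) = 741/2500
P(A∩B) = 991/2500
Not equal → NOT independent

No, not independent


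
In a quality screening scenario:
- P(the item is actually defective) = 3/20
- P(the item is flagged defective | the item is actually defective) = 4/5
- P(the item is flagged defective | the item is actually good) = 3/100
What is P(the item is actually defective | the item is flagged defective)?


Using Bayes' theorem:
P(A|B) = P(B|A)·P(A) / P(B)

P(the item is flagged defective) = 4/5 × 3/20 + 3/100 × 17/20
= 3/25 + 51/2000 = 291/2000

P(the item is actually defective|the item is flagged defective) = (3/25) / (291/2000) = 80/97

P(the item is actually defective|the item is flagged defective) = 80/97 ≈ 82.47%


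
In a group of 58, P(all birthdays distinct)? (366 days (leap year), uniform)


P(all different) = Π(366-i)/366 for i=0..57
= (366/366)×(365/366)×...×(309/366)
= 0.008451

P ≈ 0.0085 ≈ 0.85%


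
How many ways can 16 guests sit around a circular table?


Circular arrangements of 16 distinct objects: fix one position to break rotational symmetry.
(n-1)! = 15! = 1307674368000

1307674368000


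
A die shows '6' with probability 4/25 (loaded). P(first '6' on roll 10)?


Geometric: P(X=10) = (1-p)^(k-1)×p = (21/25)^9×4/25 = 3177120186324/95367431640625

P(X=10) = 3177120186324/95367431640625 ≈ 3.33%


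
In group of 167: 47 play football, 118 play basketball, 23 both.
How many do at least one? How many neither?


|A∪B| = 47+118-23 = 142
Neither = 167-142 = 25

At least one: 142; Neither: 25


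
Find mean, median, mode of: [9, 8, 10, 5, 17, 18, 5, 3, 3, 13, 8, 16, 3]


Sorted: [3, 3, 3, 5, 5, 8, 8, 9, 10, 13, 16, 17, 18]
Mean = 118/13
Median = 8
Freq: {9: 1, 8: 2, 10: 1, 5: 2, 17: 1, 18: 1, 3: 3, 13: 1, 16: 1}
Mode: [3]

Mean=118/13, Median=8, Mode=3


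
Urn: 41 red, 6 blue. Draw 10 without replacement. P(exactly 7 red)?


Hypergeometric: C(41,7)×C(6,3)/C(47,10)
= 22481940×20/5178066751 = 44400/511313

P(X=7) = 44400/511313 ≈ 8.68%


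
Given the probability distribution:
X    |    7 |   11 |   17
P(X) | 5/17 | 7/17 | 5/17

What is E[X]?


E[X] = Σ x·P(X=x)
= (7)×(5/17) + (11)×(7/17) + (17)×(5/17)
= 197/17

E[X] = 197/17


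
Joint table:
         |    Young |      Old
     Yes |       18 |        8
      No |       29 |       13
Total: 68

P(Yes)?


P(Yes) = (18+8)/68 = 26/68 = 13/34

P(Yes) = 13/34 ≈ 38.24%


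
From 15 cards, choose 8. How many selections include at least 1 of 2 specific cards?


Complement: C(15,8) - C(13,8) = 6435 - 1287 = 5148

5148


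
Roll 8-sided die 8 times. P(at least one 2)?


P(no 2)^8 = (7/8)^8 = 5764801/16777216
P(≥1) = 1 - 5764801/16777216 = 11012415/16777216

P = 11012415/16777216 ≈ 65.64%


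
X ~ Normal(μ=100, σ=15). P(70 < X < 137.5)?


z₁=(70-100)/15=-2.0, z₂=(137.5-100)/15=2.5
P = Φ(2.5) - Φ(-2.0) = 0.993790 - 0.022750 = 0.971040 ≈ 0.9710

P(70 < X < 137.5) ≈ 0.9710


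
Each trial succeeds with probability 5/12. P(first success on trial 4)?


Geometric: P(X=4) = (1-p)^(k-1)×p = (7/12)^3×5/12 = 1715/20736

P(X=4) = 1715/20736 ≈ 8.27%


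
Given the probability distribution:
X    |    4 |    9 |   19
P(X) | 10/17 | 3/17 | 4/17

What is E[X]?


E[X] = Σ x·P(X=x)
= (4)×(10/17) + (9)×(3/17) + (19)×(4/17)
= 143/17

E[X] = 143/17


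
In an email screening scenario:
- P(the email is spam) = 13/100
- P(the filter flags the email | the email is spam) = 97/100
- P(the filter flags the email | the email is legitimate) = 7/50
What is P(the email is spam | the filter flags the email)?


Using Bayes' theorem:
P(A|B) = P(B|A)·P(A) / P(B)

P(the filter flags the email) = 97/100 × 13/100 + 7/50 × 87/100
= 1261/10000 + 609/5000 = 2479/10000

P(the email is spam|the filter flags the email) = (1261/10000) / (2479/10000) = 1261/2479

P(the email is spam|the filter flags the email) = 1261/2479 ≈ 50.87%


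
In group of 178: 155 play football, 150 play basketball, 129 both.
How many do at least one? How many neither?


|A∪B| = 155+150-129 = 176
Neither = 178-176 = 2

At least one: 176; Neither: 2


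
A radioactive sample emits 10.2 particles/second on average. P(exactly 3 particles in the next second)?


Poisson(λ=10.2): P(X=3) = e^(-λ)×λ^k/k!
= e^(-10.2) × 10.2^3 / 3!
≈ 3.717031868e-05 × 1061.208 / 6 ≈ 0.006574

P(X=3) ≈ 0.006574 ≈ 0.66%


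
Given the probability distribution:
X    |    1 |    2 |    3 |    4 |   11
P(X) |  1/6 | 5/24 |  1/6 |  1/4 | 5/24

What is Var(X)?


E[X] = 35/8
E[X²] = 761/24
Var(X) = E[X²] - (E[X])² = 761/24 - 1225/64 = 2413/192

Var(X) = 2413/192 ≈ 12.5677


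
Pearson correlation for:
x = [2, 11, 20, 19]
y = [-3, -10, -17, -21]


n=4, Σx=52, Σy=-51, Σxy=-855, Σx²=886, Σy²=839
r = (4×(-855) - 52×(-51))/√((4×886 - 52²)(4×839 - (-51)²))
= -768/√(840×755) = -768/√634200 ≈ -768/796.3667 ≈ -0.9644

r ≈ -0.9644


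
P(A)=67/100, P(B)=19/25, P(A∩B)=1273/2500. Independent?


P(A)×P(B) = 1273/2500
P(A∩B) = 1273/2500
Equal ✓ → Independent

Yes, independent


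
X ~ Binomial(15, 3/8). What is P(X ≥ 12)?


P(X ≥ 12) = Σ P(X=i) for i=12..15
P(X=12) = 30225706875/35184372088832
P(X=13) = 4185097875/35184372088832
P(X=14) = 358722675/35184372088832
P(X=15) = 14348907/35184372088832
Sum = 8695969083/8796093022208

P(X ≥ 12) = 8695969083/8796093022208 ≈ 0.10%


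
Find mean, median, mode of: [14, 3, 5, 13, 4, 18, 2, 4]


Sorted: [2, 3, 4, 4, 5, 13, 14, 18]
Mean = 63/8
Median = 9/2
Freq: {14: 1, 3: 1, 5: 1, 13: 1, 4: 2, 18: 1, 2: 1}
Mode: [4]

Mean=63/8, Median=9/2, Mode=4


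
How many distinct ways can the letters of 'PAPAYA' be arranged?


Letters: 6, freq: {'P': 2, 'A': 3, 'Y': 1}
6!/(2!×3!×1!) = 720/12 = 60

60


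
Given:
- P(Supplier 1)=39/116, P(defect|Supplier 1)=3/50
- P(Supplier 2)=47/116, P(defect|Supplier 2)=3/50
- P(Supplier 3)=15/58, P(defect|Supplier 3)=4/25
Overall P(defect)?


P(B) = Σ P(B|Aᵢ)×P(Aᵢ)
  3/50×39/116 = 117/5800
  3/50×47/116 = 141/5800
  4/25×15/58 = 6/145
Sum = 249/2900

P(defect) = 249/2900 ≈ 8.59%


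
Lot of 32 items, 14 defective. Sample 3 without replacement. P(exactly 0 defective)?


Hypergeometric: C(14,0)×C(18,3)/C(32,3)
= 1×816/4960 = 51/310

P(X=0) = 51/310 ≈ 16.45%


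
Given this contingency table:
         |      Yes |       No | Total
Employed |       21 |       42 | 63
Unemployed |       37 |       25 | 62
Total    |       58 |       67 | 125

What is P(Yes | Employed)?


P(Yes | Employed) = 21/(21+42) = 21/63 = 1/3

P(Yes|Employed) = 1/3 ≈ 33.33%


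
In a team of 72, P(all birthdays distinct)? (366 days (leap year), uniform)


P(all different) = Π(366-i)/366 for i=0..71
= (366/366)×(365/366)×...×(295/366)
= 0.000559

P ≈ 0.0006 ≈ 0.06%


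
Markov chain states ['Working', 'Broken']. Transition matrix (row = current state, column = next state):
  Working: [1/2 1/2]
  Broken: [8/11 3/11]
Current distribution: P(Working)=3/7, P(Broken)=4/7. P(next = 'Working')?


P(next=Working) = Σᵢ P(now=i)×P(i→Working)
= 3/7×1/2 + 4/7×8/11
= 3/14 + 32/77 = 97/154

P = 97/154 ≈ 0.6299


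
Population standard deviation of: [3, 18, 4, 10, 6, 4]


Mean = 45/6 = 15/2
  (3-15/2)²=81/4
  (18-15/2)²=441/4
  (4-15/2)²=49/4
  (10-15/2)²=25/4
  (6-15/2)²=9/4
  (4-15/2)²=49/4
Σ(x-μ)² = 327/2
σ² = (327/2)/6 = 109/4

σ = √(109/4) ≈ 5.2202


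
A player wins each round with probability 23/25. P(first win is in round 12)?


Geometric: P(X=12) = (1-p)^(k-1)×p = (2/25)^11×23/25 = 47104/59604644775390625

P(X=12) = 47104/59604644775390625 ≈ 0.00%


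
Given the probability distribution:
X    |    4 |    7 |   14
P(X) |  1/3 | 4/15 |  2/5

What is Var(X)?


E[X] = 44/5
E[X²] = 484/5
Var(X) = E[X²] - (E[X])² = 484/5 - 1936/25 = 484/25

Var(X) = 484/25 ≈ 19.3600


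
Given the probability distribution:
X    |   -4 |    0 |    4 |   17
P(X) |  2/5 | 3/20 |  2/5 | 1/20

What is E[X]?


E[X] = Σ x·P(X=x)
= (-4)×(2/5) + (0)×(3/20) + (4)×(2/5) + (17)×(1/20)
= 17/20

E[X] = 17/20


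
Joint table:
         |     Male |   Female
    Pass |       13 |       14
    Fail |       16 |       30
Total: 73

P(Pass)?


P(Pass) = (13+14)/73 = 27/73

P(Pass) = 27/73 ≈ 36.99%


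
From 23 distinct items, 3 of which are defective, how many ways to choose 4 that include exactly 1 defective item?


Choose 1 of the 3 defective items and 3 of the other 20 items:
C(3,1)×C(20,3) = 3×1140 = 3420

3420


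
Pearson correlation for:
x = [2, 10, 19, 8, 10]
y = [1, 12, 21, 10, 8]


n=5, Σx=49, Σy=52, Σxy=681, Σx²=629, Σy²=750
r = (5×681 - 49×52)/√((5×629 - 49²)(5×750 - 52²))
= 857/√(744×1046) = 857/√778224 ≈ 857/882.1701 ≈ 0.9715

r ≈ 0.9715


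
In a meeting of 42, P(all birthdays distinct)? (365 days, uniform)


P(all different) = Π(365-i)/365 for i=0..41
= (365/365)×(364/365)×...×(324/365)
= 0.085970

P ≈ 0.0860 ≈ 8.60%


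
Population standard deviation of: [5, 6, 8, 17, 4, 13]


Mean = 53/6
  (5-53/6)²=529/36
  (6-53/6)²=289/36
  (8-53/6)²=25/36
  (17-53/6)²=2401/36
  (4-53/6)²=841/36
  (13-53/6)²=625/36
Σ(x-μ)² = 785/6
σ² = (785/6)/6 = 785/36

σ = √(785/36) ≈ 4.6696


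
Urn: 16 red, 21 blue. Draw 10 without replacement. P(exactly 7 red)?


Hypergeometric: C(16,7)×C(21,3)/C(37,10)
= 11440×1330/348330136 = 24700/565471

P(X=7) = 24700/565471 ≈ 4.37%


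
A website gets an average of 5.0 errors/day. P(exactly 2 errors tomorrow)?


Poisson(λ=5.0): P(X=2) = e^(-λ)×λ^k/k!
= e^(-5.0) × 5.0^2 / 2!
≈ 0.006737946999 × 25 / 2 ≈ 0.084224

P(X=2) ≈ 0.084224 ≈ 8.42%


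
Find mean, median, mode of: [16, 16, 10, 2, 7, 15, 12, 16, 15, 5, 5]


Sorted: [2, 5, 5, 7, 10, 12, 15, 15, 16, 16, 16]
Mean = 119/11
Median = 12
Freq: {16: 3, 10: 1, 2: 1, 7: 1, 15: 2, 12: 1, 5: 2}
Mode: [16]

Mean=119/11, Median=12, Mode=16


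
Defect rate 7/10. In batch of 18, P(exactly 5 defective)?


Binomial: P(X=5) = C(18,5)×p^5×(1-p)^13
= 8568 × 16807/100000 × 1594323/10000000000000 = 28698287513931/125000000000000000

P(X=5) = 28698287513931/125000000000000000 ≈ 0.02%


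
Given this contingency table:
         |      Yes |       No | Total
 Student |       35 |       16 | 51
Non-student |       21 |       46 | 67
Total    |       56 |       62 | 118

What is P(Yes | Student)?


P(Yes | Student) = 35/(35+16) = 35/51

P(Yes|Student) = 35/51 ≈ 68.63%


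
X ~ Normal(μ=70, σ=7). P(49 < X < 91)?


z₁=(49-70)/7=-3.0, z₂=(91-70)/7=3.0
P = Φ(3.0) - Φ(-3.0) = 0.998650 - 0.001350 = 0.997300 ≈ 0.9973

P(49 < X < 91) ≈ 0.9973


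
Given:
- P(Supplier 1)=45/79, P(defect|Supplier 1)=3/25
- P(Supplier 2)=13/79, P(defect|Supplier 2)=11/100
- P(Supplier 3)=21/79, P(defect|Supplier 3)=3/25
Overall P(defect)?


P(B) = Σ P(B|Aᵢ)×P(Aᵢ)
  3/25×45/79 = 27/395
  11/100×13/79 = 143/7900
  3/25×21/79 = 63/1975
Sum = 187/1580

P(defect) = 187/1580 ≈ 11.84%


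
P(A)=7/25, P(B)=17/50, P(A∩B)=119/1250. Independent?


P(A)×P(B) = 119/1250
P(A∩B) = 119/1250
Equal ✓ → Independent

Yes, independent


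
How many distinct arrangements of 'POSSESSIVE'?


Letters: 10, freq: {'P': 1, 'O': 1, 'S': 4, 'E': 2, 'I': 1, 'V': 1}
10!/(1!×1!×4!×2!×1!×1!) = 3628800/48 = 75600

75600


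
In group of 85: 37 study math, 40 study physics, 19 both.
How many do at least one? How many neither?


|A∪B| = 37+40-19 = 58
Neither = 85-58 = 27

At least one: 58; Neither: 27


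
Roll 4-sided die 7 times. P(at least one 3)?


P(no 3)^7 = (3/4)^7 = 2187/16384
P(≥1) = 1 - 2187/16384 = 14197/16384

P = 14197/16384 ≈ 86.65%


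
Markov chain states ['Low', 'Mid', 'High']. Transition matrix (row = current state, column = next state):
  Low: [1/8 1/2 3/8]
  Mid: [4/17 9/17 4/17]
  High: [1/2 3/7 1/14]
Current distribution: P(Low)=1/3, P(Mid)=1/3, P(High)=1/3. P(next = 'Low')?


P(next=Low) = Σᵢ P(now=i)×P(i→Low)
= 1/3×1/8 + 1/3×4/17 + 1/3×1/2
= 1/24 + 4/51 + 1/6 = 39/136

P = 39/136 ≈ 0.2868


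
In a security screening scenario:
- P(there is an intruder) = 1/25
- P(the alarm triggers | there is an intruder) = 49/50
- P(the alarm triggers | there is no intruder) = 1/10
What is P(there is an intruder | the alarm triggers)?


Using Bayes' theorem:
P(A|B) = P(B|A)·P(A) / P(B)

P(the alarm triggers) = 49/50 × 1/25 + 1/10 × 24/25
= 49/1250 + 12/125 = 169/1250

P(there is an intruder|the alarm triggers) = (49/1250) / (169/1250) = 49/169

P(there is an intruder|the alarm triggers) = 49/169 ≈ 28.99%


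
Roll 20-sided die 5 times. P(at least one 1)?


P(no 1)^5 = (19/20)^5 = 2476099/3200000
P(≥1) = 1 - 2476099/3200000 = 723901/3200000

P = 723901/3200000 ≈ 22.62%


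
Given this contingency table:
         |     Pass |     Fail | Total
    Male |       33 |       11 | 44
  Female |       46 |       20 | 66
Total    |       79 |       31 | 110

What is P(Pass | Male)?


P(Pass | Male) = 33/(33+11) = 33/44 = 3/4

P(Pass|Male) = 3/4 ≈ 75.00%


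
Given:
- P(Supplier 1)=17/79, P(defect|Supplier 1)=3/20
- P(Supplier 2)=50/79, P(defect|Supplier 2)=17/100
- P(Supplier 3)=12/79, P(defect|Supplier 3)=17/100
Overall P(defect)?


P(B) = Σ P(B|Aᵢ)×P(Aᵢ)
  3/20×17/79 = 51/1580
  17/100×50/79 = 17/158
  17/100×12/79 = 51/1975
Sum = 1309/7900

P(defect) = 1309/7900 ≈ 16.57%


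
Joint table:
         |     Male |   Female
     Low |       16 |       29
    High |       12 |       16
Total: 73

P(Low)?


P(Low) = (16+29)/73 = 45/73

P(Low) = 45/73 ≈ 61.64%


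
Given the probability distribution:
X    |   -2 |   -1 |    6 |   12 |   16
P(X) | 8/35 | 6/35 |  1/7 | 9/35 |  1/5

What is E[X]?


E[X] = Σ x·P(X=x)
= (-2)×(8/35) + (-1)×(6/35) + (6)×(1/7) + (12)×(9/35) + (16)×(1/5)
= 228/35

E[X] = 228/35


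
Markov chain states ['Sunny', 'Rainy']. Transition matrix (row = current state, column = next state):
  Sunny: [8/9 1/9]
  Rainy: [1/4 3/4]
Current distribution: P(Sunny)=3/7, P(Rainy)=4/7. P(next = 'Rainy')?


P(next=Rainy) = Σᵢ P(now=i)×P(i→Rainy)
= 3/7×1/9 + 4/7×3/4
= 1/21 + 3/7 = 10/21

P = 10/21 ≈ 0.4762


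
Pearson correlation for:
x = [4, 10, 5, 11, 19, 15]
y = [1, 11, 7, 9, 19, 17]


n=6, Σx=64, Σy=64, Σxy=864, Σx²=848, Σy²=902
r = (6×864 - 64×64)/√((6×848 - 64²)(6×902 - 64²))
= 1088/√(992×1316) = 1088/√1305472 ≈ 1088/1142.5725 ≈ 0.9522

r ≈ 0.9522


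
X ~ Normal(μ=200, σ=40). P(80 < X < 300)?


z₁=(80-200)/40=-3.0, z₂=(300-200)/40=2.5
P = Φ(2.5) - Φ(-3.0) = 0.993790 - 0.001350 = 0.992440 ≈ 0.9924

P(80 < X < 300) ≈ 0.9924


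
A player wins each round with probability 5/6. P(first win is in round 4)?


Geometric: P(X=4) = (1-p)^(k-1)×p = (1/6)^3×5/6 = 5/1296

P(X=4) = 5/1296 ≈ 0.39%


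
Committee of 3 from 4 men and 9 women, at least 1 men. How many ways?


Count by #men:
  1M,2W: C(4,1)×C(9,2)=144
  2M,1W: C(4,2)×C(9,1)=54
  3M,0W: C(4,3)×C(9,0)=4
Total = 202

202


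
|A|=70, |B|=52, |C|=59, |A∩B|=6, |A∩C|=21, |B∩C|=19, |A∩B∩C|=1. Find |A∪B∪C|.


|A∪B∪C| = 70+52+59-6-21-19+1 = 136

|A∪B∪C| = 136


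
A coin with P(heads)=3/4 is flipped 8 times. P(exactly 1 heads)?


Binomial: P(X=1) = C(8,1)×p^1×(1-p)^7
= 8 × 3/4 × 1/16384 = 3/8192

P(X=1) = 3/8192 ≈ 0.04%


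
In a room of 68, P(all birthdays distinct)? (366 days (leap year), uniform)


P(all different) = Π(366-i)/366 for i=0..67
= (366/366)×(365/366)×...×(299/366)
= 0.001299

P ≈ 0.0013 ≈ 0.13%


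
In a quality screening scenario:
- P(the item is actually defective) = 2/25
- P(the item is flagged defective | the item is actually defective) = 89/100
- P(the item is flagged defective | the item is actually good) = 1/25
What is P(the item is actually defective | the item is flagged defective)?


Using Bayes' theorem:
P(A|B) = P(B|A)·P(A) / P(B)

P(the item is flagged defective) = 89/100 × 2/25 + 1/25 × 23/25
= 89/1250 + 23/625 = 27/250

P(the item is actually defective|the item is flagged defective) = (89/1250) / (27/250) = 89/135

P(the item is actually defective|the item is flagged defective) = 89/135 ≈ 65.93%


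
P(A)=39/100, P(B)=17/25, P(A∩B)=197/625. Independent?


P(A)×P(B) = 663/2500
P(A∩B) = 197/625
Not equal → NOT independent

No, not independent


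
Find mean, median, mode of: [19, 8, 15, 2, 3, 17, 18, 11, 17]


Sorted: [2, 3, 8, 11, 15, 17, 17, 18, 19]
Mean = 110/9
Median = 15
Freq: {19: 1, 8: 1, 15: 1, 2: 1, 3: 1, 17: 2, 18: 1, 11: 1}
Mode: [17]

Mean=110/9, Median=15, Mode=17


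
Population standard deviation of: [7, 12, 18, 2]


Mean = 39/4
  (7-39/4)²=121/16
  (12-39/4)²=81/16
  (18-39/4)²=1089/16
  (2-39/4)²=961/16
Σ(x-μ)² = 563/4
σ² = (563/4)/4 = 563/16

σ = √(563/16) ≈ 5.9319


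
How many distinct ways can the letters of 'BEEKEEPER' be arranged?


Letters: 9, freq: {'B': 1, 'E': 5, 'K': 1, 'P': 1, 'R': 1}
9!/(1!×5!×1!×1!×1!) = 362880/120 = 3024

3024


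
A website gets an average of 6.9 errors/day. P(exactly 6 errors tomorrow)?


Poisson(λ=6.9): P(X=6) = e^(-λ)×λ^k/k!
= e^(-6.9) × 6.9^6 / 6!
≈ 0.001007785429 × 107918.163081 / 720 ≈ 0.151053

P(X=6) ≈ 0.151053 ≈ 15.11%


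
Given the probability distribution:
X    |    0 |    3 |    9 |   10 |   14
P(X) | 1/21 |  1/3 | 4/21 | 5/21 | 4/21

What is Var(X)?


E[X] = 163/21
E[X²] = 557/7
Var(X) = E[X²] - (E[X])² = 557/7 - 26569/441 = 8522/441

Var(X) = 8522/441 ≈ 19.3243


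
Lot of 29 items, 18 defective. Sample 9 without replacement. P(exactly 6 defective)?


Hypergeometric: C(18,6)×C(11,3)/C(29,9)
= 18564×165/10015005 = 204/667

P(X=6) = 204/667 ≈ 30.58%


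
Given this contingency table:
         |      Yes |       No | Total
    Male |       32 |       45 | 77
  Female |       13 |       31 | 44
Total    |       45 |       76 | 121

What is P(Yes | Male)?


P(Yes | Male) = 32/(32+45) = 32/77

P(Yes|Male) = 32/77 ≈ 41.56%


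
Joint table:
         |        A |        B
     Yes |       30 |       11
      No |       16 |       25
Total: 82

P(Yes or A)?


P(Yes∨A) = P(Yes) + P(A) - P(Yes∧A)
= (41 + 46 - 30)/82 = 57/82

P = 57/82 ≈ 69.51%


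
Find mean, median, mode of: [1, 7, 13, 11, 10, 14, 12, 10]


Sorted: [1, 7, 10, 10, 11, 12, 13, 14]
Mean = 78/8 = 39/4
Median = 21/2
Freq: {1: 1, 7: 1, 13: 1, 11: 1, 10: 2, 14: 1, 12: 1}
Mode: [10]

Mean=39/4, Median=21/2, Mode=10


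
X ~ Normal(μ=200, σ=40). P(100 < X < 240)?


z₁=(100-200)/40=-2.5, z₂=(240-200)/40=1.0
P = Φ(1.0) - Φ(-2.5) = 0.841345 - 0.006210 = 0.835135 ≈ 0.8351

P(100 < X < 240) ≈ 0.8351


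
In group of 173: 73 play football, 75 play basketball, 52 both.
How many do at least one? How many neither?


|A∪B| = 73+75-52 = 96
Neither = 173-96 = 77

At least one: 96; Neither: 77


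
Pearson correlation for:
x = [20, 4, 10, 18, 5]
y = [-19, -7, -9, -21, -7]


n=5, Σx=57, Σy=-63, Σxy=-911, Σx²=865, Σy²=981
r = (5×(-911) - 57×(-63))/√((5×865 - 57²)(5×981 - (-63)²))
= -964/√(1076×936) = -964/√1007136 ≈ -964/1003.5617 ≈ -0.9606

r ≈ -0.9606


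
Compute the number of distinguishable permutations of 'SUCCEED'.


Letters: 7, freq: {'S': 1, 'U': 1, 'C': 2, 'E': 2, 'D': 1}
7!/(1!×1!×2!×2!×1!) = 5040/4 = 1260

1260


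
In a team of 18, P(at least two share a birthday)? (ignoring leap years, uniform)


P(all different) = Π(365-i)/365 for i=0..17
= 0.653089
P(match) = 1 - 0.653089 = 0.346911

P ≈ 0.3469 ≈ 34.69%


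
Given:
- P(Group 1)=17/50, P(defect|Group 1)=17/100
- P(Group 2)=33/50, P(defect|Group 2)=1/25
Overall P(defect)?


P(B) = Σ P(B|Aᵢ)×P(Aᵢ)
  17/100×17/50 = 289/5000
  1/25×33/50 = 33/1250
Sum = 421/5000

P(defect) = 421/5000 ≈ 8.42%


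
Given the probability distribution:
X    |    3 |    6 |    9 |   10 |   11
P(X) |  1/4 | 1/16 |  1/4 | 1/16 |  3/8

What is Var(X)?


E[X] = 65/8
E[X²] = 611/8
Var(X) = E[X²] - (E[X])² = 611/8 - 4225/64 = 663/64

Var(X) = 663/64 ≈ 10.3594


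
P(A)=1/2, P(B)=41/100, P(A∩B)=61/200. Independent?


P(A)×P(B) = 41/200
P(A∩B) = 61/200
Not equal → NOT independent

No, not independent


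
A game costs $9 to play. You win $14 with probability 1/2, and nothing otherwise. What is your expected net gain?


E[gain] = (14-9)×1/2 + (-9)×1/2
= 5/2 - 9/2 = -2

Expected net gain = $-2 ≈ $-2.00


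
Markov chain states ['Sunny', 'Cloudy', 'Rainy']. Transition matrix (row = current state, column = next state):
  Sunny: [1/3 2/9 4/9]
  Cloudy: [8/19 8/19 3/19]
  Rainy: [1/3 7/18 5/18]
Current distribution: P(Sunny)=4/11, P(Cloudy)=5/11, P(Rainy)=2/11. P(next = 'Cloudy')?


P(next=Cloudy) = Σᵢ P(now=i)×P(i→Cloudy)
= 4/11×2/9 + 5/11×8/19 + 2/11×7/18
= 8/99 + 40/209 + 7/99 = 215/627

P = 215/627 ≈ 0.3429


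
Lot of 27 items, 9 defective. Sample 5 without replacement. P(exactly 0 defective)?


Hypergeometric: C(9,0)×C(18,5)/C(27,5)
= 1×8568/80730 = 476/4485

P(X=0) = 476/4485 ≈ 10.61%


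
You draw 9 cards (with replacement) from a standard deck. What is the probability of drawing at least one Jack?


P(not a Jack) = 48/52 = 12/13
P(none in 9 draws) = (12/13)^9 = 5159780352/10604499373
P(≥1 Jack) = 1 - 5159780352/10604499373 = 5444719021/10604499373

P = 5444719021/10604499373 ≈ 51.34%


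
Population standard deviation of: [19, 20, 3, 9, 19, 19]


Mean = 89/6
  (19-89/6)²=625/36
  (20-89/6)²=961/36
  (3-89/6)²=5041/36
  (9-89/6)²=1225/36
  (19-89/6)²=625/36
  (19-89/6)²=625/36
Σ(x-μ)² = 1517/6
σ² = (1517/6)/6 = 1517/36

σ = √(1517/36) ≈ 6.4914


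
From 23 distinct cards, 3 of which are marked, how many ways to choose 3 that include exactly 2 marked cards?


Choose 2 of the 3 marked cards and 1 of the other 20 cards:
C(3,2)×C(20,1) = 3×20 = 60

60


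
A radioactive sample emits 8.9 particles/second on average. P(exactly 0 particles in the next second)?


Poisson(λ=8.9): P(X=0) = e^(-λ)×λ^k/k!
= e^(-8.9) × 8.9^0 / 0!
≈ 0.0001363889265 × 1 / 1 ≈ 0.000136

P(X=0) ≈ 0.000136 ≈ 0.01%


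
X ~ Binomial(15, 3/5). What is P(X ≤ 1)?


P(X ≤ 1) = Σ P(X=i) for i=0..1
P(X=0) = 32768/30517578125
P(X=1) = 147456/6103515625
Sum = 770048/30517578125

P(X ≤ 1) = 770048/30517578125 ≈ 0.00%


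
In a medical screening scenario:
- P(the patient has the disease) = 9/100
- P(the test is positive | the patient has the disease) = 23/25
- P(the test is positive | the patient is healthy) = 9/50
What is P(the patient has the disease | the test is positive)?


Using Bayes' theorem:
P(A|B) = P(B|A)·P(A) / P(B)

P(the test is positive) = 23/25 × 9/100 + 9/50 × 91/100
= 207/2500 + 819/5000 = 1233/5000

P(the patient has the disease|the test is positive) = (207/2500) / (1233/5000) = 46/137

P(the patient has the disease|the test is positive) = 46/137 ≈ 33.58%


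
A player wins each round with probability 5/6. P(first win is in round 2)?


Geometric: P(X=2) = (1-p)^(k-1)×p = (1/6)^1×5/6 = 5/36

P(X=2) = 5/36 ≈ 13.89%


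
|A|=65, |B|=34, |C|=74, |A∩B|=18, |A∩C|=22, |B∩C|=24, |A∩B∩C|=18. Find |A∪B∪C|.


|A∪B∪C| = 65+34+74-18-22-24+18 = 127

|A∪B∪C| = 127


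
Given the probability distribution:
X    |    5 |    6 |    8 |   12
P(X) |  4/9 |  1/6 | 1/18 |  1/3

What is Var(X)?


E[X] = 23/3
E[X²] = 206/3
Var(X) = E[X²] - (E[X])² = 206/3 - 529/9 = 89/9

Var(X) = 89/9 ≈ 9.8889


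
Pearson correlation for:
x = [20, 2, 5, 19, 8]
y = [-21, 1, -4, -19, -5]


n=5, Σx=54, Σy=-48, Σxy=-839, Σx²=854, Σy²=844
r = (5×(-839) - 54×(-48))/√((5×854 - 54²)(5×844 - (-48)²))
= -1603/√(1354×1916) = -1603/√2594264 ≈ -1603/1610.6719 ≈ -0.9952

r ≈ -0.9952


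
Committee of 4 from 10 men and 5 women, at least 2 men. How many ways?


Count by #men:
  2M,2W: C(10,2)×C(5,2)=450
  3M,1W: C(10,3)×C(5,1)=600
  4M,0W: C(10,4)×C(5,0)=210
Total = 1260

1260


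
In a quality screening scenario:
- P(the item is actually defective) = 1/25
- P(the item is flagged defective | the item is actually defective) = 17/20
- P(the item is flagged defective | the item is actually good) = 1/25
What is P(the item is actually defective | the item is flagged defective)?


Using Bayes' theorem:
P(A|B) = P(B|A)·P(A) / P(B)

P(the item is flagged defective) = 17/20 × 1/25 + 1/25 × 24/25
= 17/500 + 24/625 = 181/2500

P(the item is actually defective|the item is flagged defective) = (17/500) / (181/2500) = 85/181

P(the item is actually defective|the item is flagged defective) = 85/181 ≈ 46.96%


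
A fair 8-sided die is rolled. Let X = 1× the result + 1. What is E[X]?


E[die] = (1+8)/2 = 9/2
E[X] = 1×9/2 + 1 = 11/2

E[X] = 11/2
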